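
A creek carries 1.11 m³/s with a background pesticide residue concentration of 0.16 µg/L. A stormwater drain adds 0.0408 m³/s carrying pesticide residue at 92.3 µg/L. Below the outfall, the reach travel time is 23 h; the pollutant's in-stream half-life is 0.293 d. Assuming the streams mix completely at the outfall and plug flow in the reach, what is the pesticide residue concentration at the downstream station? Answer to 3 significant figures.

After mixing, C = (1.110·0.1600 + 0.04080·92.30) / 1.151 = 3.943/1.151 = 3.427 µg/L.
Half-life 0.293 d → k = ln 2 / 0.293 = 2.366 d⁻¹.
Applying C = C₀e^(−kt): 3.427 × 0.1036 = 0.3550 µg/L.

0.355 µg/L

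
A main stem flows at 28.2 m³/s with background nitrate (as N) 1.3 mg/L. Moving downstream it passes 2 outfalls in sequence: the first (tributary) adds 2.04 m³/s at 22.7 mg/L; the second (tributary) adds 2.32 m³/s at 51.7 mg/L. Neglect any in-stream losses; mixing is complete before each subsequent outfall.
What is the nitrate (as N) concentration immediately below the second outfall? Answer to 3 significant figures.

After outfall 1: Q = 28.20 + 2.040 = 30.24 m³/s; C = (28.20·1.300 + 2.040·22.70)/30.24 = 2.744 mg/L.
After outfall 2: Q = 30.24 + 2.320 = 32.56 m³/s; C = (30.24·2.744 + 2.320·51.70)/32.56 = 6.232 mg/L.

6.23 mg/L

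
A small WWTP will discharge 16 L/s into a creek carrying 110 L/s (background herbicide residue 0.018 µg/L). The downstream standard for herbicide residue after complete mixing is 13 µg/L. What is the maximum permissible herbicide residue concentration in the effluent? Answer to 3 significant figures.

102 µg/L

At the limit, (Qr·Cr + Qe·Cₑ)/(Qr + Qe) = 13:
Cₑ = (126.0·13 − 110.0·0.01800) / 16.00 = 102.3 µg/L.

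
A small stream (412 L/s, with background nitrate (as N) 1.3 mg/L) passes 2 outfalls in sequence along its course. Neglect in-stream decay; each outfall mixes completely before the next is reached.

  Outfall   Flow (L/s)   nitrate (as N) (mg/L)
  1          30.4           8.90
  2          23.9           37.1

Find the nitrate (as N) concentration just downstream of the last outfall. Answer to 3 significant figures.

Below outfall 1: Q → 442.4 L/s, C = (412.0·1.300 + 30.40·8.900)/442.4 = 1.822 mg/L.
Below outfall 2: Q → 466.3 L/s, C = (442.4·1.822 + 23.90·37.10)/466.3 = 3.630 mg/L.

3.63 mg/L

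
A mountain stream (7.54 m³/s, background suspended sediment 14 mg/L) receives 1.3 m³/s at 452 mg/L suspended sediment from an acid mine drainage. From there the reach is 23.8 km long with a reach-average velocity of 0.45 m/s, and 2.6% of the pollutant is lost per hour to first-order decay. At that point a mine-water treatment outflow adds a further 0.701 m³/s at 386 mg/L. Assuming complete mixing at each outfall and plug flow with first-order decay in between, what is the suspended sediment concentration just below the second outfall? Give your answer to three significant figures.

Mass balance: C = (7.540·14.00 + 1.300·452.0) / 8.840 = 693.2/8.840 = 78.41 mg/L; combined flow 8.840 m³/s.
Travel time t = 23.8·1000 / 0.45 = 52890 s = 14.69 h.
2.6%/h lost → k = −ln(1 − 0.026) = 0.02634 h⁻¹.
First-order decay: C = 78.41·exp(−k·t) = 78.41·0.6791 = 53.25 mg/L.
At the second outfall, C = (8.840·53.25 + 0.7010·386.0) / (8.840 + 0.7010) = 77.70 mg/L.

77.7 mg/L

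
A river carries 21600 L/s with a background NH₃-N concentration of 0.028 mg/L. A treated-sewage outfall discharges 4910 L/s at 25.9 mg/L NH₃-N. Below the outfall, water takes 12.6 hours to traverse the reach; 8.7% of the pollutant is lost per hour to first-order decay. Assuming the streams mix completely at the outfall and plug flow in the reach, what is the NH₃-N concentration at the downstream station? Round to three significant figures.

After mixing, C = (21600·0.02800 + 4910·25.90) / 26510 = 127800/26510 = 4.820 mg/L.
8.7%/h lost → k = −ln(1 − 0.087) = 0.09102 h⁻¹.
After decay, C = 4.820 × e^(−kt) = 4.820 × 0.3176 = 1.531 mg/L.

1.53 mg/L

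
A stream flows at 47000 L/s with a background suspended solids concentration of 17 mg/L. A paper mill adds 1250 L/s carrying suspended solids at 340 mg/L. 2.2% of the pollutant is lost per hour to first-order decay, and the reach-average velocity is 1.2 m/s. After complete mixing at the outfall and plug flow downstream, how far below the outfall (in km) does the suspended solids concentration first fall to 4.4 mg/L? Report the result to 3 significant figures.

340 km

Mixed concentration C = ΣQC/ΣQ = (47000·17.00 + 1250·340.0) / 48250 = 1224000/48250 = 25.37 mg/L.
2.2%/h lost → k = −ln(1 − 0.022) = 0.02225 h⁻¹.
Set 25.37·exp(−k·t) = 4.4 → t = ln(25.37/4.4)/k = 283500 s = 78.75 h.
Distance = v·t = 1.2·283500 = 340200 m = 340.2 km.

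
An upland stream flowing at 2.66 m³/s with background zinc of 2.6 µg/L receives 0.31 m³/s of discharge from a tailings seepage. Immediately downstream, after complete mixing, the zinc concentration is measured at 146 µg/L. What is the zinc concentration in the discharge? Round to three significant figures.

Mass balance: 2.660·2.600 + 0.3100·Cₑ = 2.970·146.0
→ Cₑ = (2.970·146.0 − 2.660·2.600) / 0.3100 = 1376 µg/L.

1380 µg/L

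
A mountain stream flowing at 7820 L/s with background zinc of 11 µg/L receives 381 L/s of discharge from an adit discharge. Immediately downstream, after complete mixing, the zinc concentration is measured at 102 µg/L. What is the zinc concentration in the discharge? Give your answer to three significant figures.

Mass balance: 7820·11.00 + 381.0·Cₑ = 8201·102.0
→ Cₑ = (8201·102.0 − 7820·11.00) / 381.0 = 1970 µg/L.

1970 µg/L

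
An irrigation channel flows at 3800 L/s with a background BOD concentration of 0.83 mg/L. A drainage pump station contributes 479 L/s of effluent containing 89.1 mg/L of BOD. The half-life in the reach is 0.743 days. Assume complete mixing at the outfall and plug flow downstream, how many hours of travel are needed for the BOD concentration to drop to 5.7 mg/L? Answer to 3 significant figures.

After mixing, C = (3800·0.8300 + 479.0·89.10) / 4279 = 45830/4279 = 10.71 mg/L.
Half-life 0.743 d → k = ln 2 / 0.743 = 0.9329 d⁻¹.
10.71·exp(−k·t) = 5.7 → t = ln(10.71/5.7)/k = 58420 s = 16.23 h.

16.2 h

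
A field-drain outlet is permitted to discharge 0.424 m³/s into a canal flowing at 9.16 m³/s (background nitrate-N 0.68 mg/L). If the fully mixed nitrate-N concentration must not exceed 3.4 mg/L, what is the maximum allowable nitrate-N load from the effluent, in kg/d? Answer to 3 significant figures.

2280 kg/d

Mass balance at the limit: 9.160·0.6800 + 0.4240·Cₑ = 9.584·3.4 → Cₑ = 62.16 mg/L.
Load = 0.4240 m³/s × 62.16 g/m³ × 86 400 s/d = 2277 kg/d.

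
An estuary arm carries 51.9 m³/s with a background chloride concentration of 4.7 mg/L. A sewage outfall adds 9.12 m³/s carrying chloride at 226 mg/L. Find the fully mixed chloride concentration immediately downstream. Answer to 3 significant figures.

After mixing, C = (51.90·4.700 + 9.120·226.0) / 61.02 = 2305/61.02 = 37.78 mg/L.

37.8 mg/L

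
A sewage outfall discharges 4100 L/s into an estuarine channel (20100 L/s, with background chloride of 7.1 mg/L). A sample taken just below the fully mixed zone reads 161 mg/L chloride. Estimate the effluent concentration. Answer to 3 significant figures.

915 mg/L

Mass balance: 20100·7.100 + 4100·Cₑ = 24200·161.0
→ Cₑ = (24200·161.0 − 20100·7.100) / 4100 = 915.5 mg/L.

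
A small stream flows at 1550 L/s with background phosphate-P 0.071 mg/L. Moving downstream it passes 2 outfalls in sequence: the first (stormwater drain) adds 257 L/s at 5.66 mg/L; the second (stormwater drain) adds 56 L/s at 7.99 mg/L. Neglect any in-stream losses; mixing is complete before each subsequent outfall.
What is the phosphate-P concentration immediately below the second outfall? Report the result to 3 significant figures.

1.08 mg/L

Below outfall 1: Q → 1807 L/s, C = (1550·0.07100 + 257.0·5.660)/1807 = 0.8659 mg/L.
Below outfall 2: Q → 1863 L/s, C = (1807·0.8659 + 56.00·7.990)/1863 = 1.080 mg/L.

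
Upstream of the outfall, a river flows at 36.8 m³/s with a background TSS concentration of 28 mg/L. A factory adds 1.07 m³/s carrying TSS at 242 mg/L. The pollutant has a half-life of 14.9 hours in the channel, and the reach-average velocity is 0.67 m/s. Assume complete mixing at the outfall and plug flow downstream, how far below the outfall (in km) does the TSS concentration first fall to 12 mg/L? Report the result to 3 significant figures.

Mass balance: C = (36.80·28.00 + 1.070·242.0) / 37.87 = 1289/37.87 = 34.05 mg/L.
Half-life 14.9 h → k = ln 2 / 14.9 = 0.04652 h⁻¹ = 1.116 d⁻¹.
Set 34.05·exp(−k·t) = 12 → t = ln(34.05/12)/k = 80700 s = 22.42 h.
Distance = v·t = 0.67·80700 = 54070 m = 54.07 km.

54.1 km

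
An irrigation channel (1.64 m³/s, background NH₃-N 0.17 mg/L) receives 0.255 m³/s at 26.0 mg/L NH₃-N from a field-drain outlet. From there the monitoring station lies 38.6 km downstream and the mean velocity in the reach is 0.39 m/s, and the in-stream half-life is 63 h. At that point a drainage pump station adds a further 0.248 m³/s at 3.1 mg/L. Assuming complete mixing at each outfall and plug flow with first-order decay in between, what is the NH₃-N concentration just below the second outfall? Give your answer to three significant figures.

Mass balance: C = (1.640·0.1700 + 0.2550·26.00) / 1.895 = 6.909/1.895 = 3.646 mg/L; combined flow 1.895 m³/s.
Travel time t = 38.6·1000 / 0.39 = 98970 s = 27.49 h.
Half-life 63 h → k = ln 2 / 63 = 0.01100 h⁻¹ = 0.2641 d⁻¹.
Applying C = C₀e^(−kt): 3.646 × 0.7390 = 2.694 mg/L.
At the second outfall, C = (1.895·2.694 + 0.2480·3.100) / (1.895 + 0.2480) = 2.741 mg/L.

2.74 mg/L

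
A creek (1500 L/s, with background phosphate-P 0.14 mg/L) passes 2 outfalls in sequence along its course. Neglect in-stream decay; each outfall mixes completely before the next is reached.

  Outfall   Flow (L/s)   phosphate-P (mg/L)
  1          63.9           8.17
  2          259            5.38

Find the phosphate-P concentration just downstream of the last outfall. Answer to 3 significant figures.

1.17 mg/L

After outfall 1: Q = 1500 + 63.90 = 1564 L/s; C = (1500·0.1400 + 63.90·8.170)/1564 = 0.4681 mg/L.
After outfall 2: Q = 1564 + 259.0 = 1823 L/s; C = (1564·0.4681 + 259.0·5.380)/1823 = 1.166 mg/L.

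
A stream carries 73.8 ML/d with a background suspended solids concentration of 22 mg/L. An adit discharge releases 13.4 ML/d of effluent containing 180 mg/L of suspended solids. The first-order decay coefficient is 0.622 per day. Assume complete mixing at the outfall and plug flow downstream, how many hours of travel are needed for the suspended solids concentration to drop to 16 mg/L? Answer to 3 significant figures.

41.0 h

Mass balance: C = (73.80·22.00 + 13.40·180.0) / 87.20 = 4036/87.20 = 46.28 mg/L.
46.28·exp(−k·t) = 16 → t = ln(46.28/16)/k = 147500 s = 40.98 h.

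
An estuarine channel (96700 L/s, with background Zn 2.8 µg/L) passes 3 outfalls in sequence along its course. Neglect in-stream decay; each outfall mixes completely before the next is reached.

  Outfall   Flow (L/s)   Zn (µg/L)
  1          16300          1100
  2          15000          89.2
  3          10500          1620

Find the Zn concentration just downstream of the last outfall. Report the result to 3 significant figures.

264 µg/L

Outfall 1: combined Q = 113000 L/s; C = (96700·2.800 + 16300·1100)/113000 = 161.1 µg/L.
Outfall 2: combined Q = 128000 L/s; C = (113000·161.1 + 15000·89.20)/128000 = 152.6 µg/L.
Outfall 3: combined Q = 138500 L/s; C = (128000·152.6 + 10500·1620)/138500 = 263.9 µg/L.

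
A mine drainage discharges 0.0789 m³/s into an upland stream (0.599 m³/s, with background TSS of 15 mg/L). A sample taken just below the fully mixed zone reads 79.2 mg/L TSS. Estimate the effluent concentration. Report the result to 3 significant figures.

Mass balance: 0.5990·15.00 + 0.07890·Cₑ = 0.6779·79.20
→ Cₑ = (0.6779·79.20 − 0.5990·15.00) / 0.07890 = 566.6 mg/L.

567 mg/L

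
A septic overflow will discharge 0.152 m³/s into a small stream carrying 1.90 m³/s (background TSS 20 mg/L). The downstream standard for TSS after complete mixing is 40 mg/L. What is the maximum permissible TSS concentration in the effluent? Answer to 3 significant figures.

At the limit, (Qr·Cr + Qe·Cₑ)/(Qr + Qe) = 40:
Cₑ = (2.052·40 − 1.900·20.00) / 0.1520 = 290.0 mg/L.

290 mg/L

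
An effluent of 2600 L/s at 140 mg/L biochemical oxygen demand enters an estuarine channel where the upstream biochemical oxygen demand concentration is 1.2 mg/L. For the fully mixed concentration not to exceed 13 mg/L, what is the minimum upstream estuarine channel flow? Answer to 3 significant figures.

28000 L/s

Set C_mix = 13: (Q·1.200 + 2600·140.0) / (Q + 2600) = 13
→ Q = 2600·(140.0 − 13)/(13 − 1.200) = 27980 L/s.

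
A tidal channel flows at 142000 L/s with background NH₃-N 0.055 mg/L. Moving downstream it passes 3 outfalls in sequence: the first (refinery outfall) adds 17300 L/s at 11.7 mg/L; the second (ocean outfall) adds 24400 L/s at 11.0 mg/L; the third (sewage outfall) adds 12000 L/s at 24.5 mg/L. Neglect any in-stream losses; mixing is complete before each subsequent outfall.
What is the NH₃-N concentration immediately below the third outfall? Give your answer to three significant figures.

3.95 mg/L

Outfall 1: combined Q = 159300 L/s; C = (142000·0.05500 + 17300·11.70)/159300 = 1.320 mg/L.
Outfall 2: combined Q = 183700 L/s; C = (159300·1.320 + 24400·11.00)/183700 = 2.605 mg/L.
Outfall 3: combined Q = 195700 L/s; C = (183700·2.605 + 12000·24.50)/195700 = 3.948 mg/L.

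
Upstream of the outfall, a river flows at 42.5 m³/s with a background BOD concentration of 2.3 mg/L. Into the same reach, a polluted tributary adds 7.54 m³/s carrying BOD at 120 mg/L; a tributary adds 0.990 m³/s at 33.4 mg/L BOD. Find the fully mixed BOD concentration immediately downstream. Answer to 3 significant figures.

Mass balance: C = (42.50·2.300 + 7.540·120.0 + 0.9900·33.40) / 51.03 = 1036/51.03 = 20.29 mg/L.

20.3 mg/L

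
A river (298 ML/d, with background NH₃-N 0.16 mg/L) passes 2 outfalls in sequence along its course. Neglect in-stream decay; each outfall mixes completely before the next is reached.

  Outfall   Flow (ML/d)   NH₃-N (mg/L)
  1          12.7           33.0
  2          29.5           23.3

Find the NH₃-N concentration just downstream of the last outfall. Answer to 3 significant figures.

3.39 mg/L

Outfall 1: combined Q = 310.7 ML/d; C = (298.0·0.1600 + 12.70·33.00)/310.7 = 1.502 mg/L.
Outfall 2: combined Q = 340.2 ML/d; C = (310.7·1.502 + 29.50·23.30)/340.2 = 3.393 mg/L.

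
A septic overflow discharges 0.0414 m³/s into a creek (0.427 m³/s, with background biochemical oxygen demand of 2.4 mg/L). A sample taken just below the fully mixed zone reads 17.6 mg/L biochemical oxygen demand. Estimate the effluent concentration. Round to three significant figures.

Mass balance: 0.4270·2.400 + 0.04140·Cₑ = 0.4684·17.60
→ Cₑ = (0.4684·17.60 − 0.4270·2.400) / 0.04140 = 174.4 mg/L.

174 mg/L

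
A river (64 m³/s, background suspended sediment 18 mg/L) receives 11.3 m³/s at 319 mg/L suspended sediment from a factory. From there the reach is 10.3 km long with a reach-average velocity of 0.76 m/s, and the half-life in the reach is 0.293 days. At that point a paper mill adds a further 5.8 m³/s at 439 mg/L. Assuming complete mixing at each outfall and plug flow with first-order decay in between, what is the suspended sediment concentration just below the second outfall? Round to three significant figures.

71.9 mg/L

After mixing, C = (64.00·18.00 + 11.30·319.0) / 75.30 = 4757/75.30 = 63.17 mg/L; combined flow 75.30 m³/s.
Travel time t = 10.3·1000 / 0.76 = 13550 s = 3.765 h.
Half-life 0.293 d → k = ln 2 / 0.293 = 2.366 d⁻¹.
First-order decay: C = 63.17·exp(−k·t) = 63.17·0.6900 = 43.59 mg/L.
Second outfall: C = (75.30·43.59 + 5.800·439.0)/81.10 = 71.87 mg/L.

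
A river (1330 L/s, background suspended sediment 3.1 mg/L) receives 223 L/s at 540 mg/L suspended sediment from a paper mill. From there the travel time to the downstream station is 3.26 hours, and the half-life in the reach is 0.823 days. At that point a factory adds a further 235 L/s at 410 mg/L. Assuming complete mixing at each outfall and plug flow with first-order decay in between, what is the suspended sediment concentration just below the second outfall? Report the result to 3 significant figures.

116 mg/L

Flow-weighted average: C = (1330·3.100 + 223.0·540.0) / 1553 = 124500/1553 = 80.20 mg/L; combined flow 1553 L/s.
Half-life 0.823 d → k = ln 2 / 0.823 = 0.8422 d⁻¹.
Applying C = C₀e^(−kt): 80.20 × 0.8919 = 71.53 mg/L.
At the second outfall, C = (1553·71.53 + 235.0·410.0) / (1553 + 235.0) = 116.0 mg/L.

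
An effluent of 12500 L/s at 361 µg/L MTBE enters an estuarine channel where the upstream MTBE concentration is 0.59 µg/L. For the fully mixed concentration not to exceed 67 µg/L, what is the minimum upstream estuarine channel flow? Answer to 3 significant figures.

Set C_mix = 67: (Q·0.5900 + 12500·361.0) / (Q + 12500) = 67
→ Q = 12500·(361.0 − 67)/(67 − 0.5900) = 55340 L/s.

55300 L/s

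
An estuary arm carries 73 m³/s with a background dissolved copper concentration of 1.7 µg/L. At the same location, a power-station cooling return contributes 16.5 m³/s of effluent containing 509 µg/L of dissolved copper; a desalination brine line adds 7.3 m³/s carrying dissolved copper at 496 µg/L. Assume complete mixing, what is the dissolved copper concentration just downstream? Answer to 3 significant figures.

125 µg/L

Flow-weighted average: C = (73.00·1.700 + 16.50·509.0 + 7.300·496.0) / 96.80 = 12140/96.80 = 125.4 µg/L.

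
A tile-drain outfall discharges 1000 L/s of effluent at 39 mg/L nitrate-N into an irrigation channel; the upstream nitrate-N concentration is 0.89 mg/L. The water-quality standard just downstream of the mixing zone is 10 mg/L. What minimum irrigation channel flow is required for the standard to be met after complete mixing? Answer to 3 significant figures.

Set C_mix = 10: (Q·0.8900 + 1000·39.00) / (Q + 1000) = 10
→ Q = 1000·(39.00 − 10)/(10 − 0.8900) = 3183 L/s.

3180 L/s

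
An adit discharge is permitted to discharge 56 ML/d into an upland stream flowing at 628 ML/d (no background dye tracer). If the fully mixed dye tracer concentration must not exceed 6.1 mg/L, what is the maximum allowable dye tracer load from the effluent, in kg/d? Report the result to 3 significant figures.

Mass balance at the limit: 628.0·0 + 56.00·Cₑ = 684.0·6.1 → Cₑ = 74.51 mg/L.
56.00 ML/d = 0.6481 m³/s. Load = 0.6481 m³/s × 74.51 g/m³ × 86 400 s/d = 4172 kg/d.

4170 kg/d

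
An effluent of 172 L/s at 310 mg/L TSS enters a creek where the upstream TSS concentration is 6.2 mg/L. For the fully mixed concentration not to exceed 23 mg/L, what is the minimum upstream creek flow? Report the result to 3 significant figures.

Set C_mix = 23: (Q·6.200 + 172.0·310.0) / (Q + 172.0) = 23
→ Q = 172.0·(310.0 − 23)/(23 − 6.200) = 2938 L/s.

2940 L/s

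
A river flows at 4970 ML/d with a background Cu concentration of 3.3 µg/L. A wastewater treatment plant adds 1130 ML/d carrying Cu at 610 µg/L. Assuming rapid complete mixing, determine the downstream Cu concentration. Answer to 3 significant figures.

Mixed concentration C = ΣQC/ΣQ = (4970·3.300 + 1130·610.0) / 6100 = 705700/6100 = 115.7 µg/L.

116 µg/L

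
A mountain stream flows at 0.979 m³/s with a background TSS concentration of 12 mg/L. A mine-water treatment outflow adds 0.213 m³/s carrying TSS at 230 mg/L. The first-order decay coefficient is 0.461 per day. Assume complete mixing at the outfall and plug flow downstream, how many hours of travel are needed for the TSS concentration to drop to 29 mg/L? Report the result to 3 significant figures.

After mixing, C = (0.9790·12.00 + 0.2130·230.0) / 1.192 = 60.74/1.192 = 50.95 mg/L.
50.95·exp(−k·t) = 29 → t = ln(50.95/29)/k = 105600 s = 29.34 h.

29.3 h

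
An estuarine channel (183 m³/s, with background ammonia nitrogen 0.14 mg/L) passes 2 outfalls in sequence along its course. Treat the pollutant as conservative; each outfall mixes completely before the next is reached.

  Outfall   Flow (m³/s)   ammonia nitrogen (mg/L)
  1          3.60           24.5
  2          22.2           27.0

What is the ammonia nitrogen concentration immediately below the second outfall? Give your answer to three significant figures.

3.42 mg/L

Outfall 1: combined Q = 186.6 m³/s; C = (183.0·0.1400 + 3.600·24.50)/186.6 = 0.6100 mg/L.
Outfall 2: combined Q = 208.8 m³/s; C = (186.6·0.6100 + 22.20·27.00)/208.8 = 3.416 mg/L.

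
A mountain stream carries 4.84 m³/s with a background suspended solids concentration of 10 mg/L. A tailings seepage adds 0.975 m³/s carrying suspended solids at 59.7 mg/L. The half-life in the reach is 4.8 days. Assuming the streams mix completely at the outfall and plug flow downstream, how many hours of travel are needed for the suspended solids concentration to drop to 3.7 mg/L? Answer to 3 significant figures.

266 h

Mixed concentration C = ΣQC/ΣQ = (4.840·10.00 + 0.9750·59.70) / 5.815 = 106.6/5.815 = 18.33 mg/L.
Half-life 4.8 d → k = ln 2 / 4.8 = 0.1444 d⁻¹.
18.33·exp(−k·t) = 3.7 → t = ln(18.33/3.7)/k = 957500 s = 266.0 h.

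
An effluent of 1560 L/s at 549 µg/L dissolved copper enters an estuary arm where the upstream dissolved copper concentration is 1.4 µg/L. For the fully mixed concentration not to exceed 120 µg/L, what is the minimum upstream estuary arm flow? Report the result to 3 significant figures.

Set C_mix = 120: (Q·1.400 + 1560·549.0) / (Q + 1560) = 120
→ Q = 1560·(549.0 − 120)/(120 − 1.400) = 5643 L/s.

5640 L/s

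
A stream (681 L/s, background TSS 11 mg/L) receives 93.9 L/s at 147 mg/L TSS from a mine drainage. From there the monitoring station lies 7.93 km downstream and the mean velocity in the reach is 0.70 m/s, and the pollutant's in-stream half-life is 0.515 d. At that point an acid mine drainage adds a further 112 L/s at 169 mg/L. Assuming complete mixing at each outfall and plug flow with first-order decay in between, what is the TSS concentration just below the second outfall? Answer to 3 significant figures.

41.5 mg/L

Flow-weighted average: C = (681.0·11.00 + 93.90·147.0) / 774.9 = 21290/774.9 = 27.48 mg/L; combined flow 774.9 L/s.
Travel time t = 7.93·1000 / 0.70 = 11330 s = 3.147 h.
Half-life 0.515 d → k = ln 2 / 0.515 = 1.346 d⁻¹.
Applying C = C₀e^(−kt): 27.48 × 0.8382 = 23.03 mg/L.
At the second outfall, C = (774.9·23.03 + 112.0·169.0) / (774.9 + 112.0) = 41.47 mg/L.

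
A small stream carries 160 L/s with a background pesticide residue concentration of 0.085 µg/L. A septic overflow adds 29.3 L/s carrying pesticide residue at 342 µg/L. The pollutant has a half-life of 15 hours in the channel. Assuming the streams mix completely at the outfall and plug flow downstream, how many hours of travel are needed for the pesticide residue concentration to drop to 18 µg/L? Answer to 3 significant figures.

Flow-weighted average: C = (160.0·0.08500 + 29.30·342.0) / 189.3 = 10030/189.3 = 53.01 µg/L.
Half-life 15 h → k = ln 2 / 15 = 0.04621 h⁻¹ = 1.109 d⁻¹.
53.01·exp(−k·t) = 18 → t = ln(53.01/18)/k = 84140 s = 23.37 h.

23.4 h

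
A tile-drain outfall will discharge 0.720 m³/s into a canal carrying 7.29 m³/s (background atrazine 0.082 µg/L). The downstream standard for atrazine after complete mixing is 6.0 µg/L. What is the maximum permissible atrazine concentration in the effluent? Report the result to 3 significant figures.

65.9 µg/L

At the limit, (Qr·Cr + Qe·Cₑ)/(Qr + Qe) = 6.0:
Cₑ = (8.010·6.0 − 7.290·0.08200) / 0.7200 = 65.92 µg/L.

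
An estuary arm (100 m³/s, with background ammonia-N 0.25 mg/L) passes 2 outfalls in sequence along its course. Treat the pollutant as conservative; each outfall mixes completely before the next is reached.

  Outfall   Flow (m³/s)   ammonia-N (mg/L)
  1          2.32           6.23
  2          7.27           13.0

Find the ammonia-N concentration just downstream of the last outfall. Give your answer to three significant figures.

1.22 mg/L

After outfall 1: Q = 100.0 + 2.320 = 102.3 m³/s; C = (100.0·0.2500 + 2.320·6.230)/102.3 = 0.3856 mg/L.
After outfall 2: Q = 102.3 + 7.270 = 109.6 m³/s; C = (102.3·0.3856 + 7.270·13.00)/109.6 = 1.222 mg/L.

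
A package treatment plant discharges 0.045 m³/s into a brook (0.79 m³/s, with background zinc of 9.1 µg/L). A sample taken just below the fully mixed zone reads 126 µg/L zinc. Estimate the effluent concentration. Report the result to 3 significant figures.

2180 µg/L

Mass balance: 0.7900·9.100 + 0.04500·Cₑ = 0.8350·126.0
→ Cₑ = (0.8350·126.0 − 0.7900·9.100) / 0.04500 = 2178 µg/L.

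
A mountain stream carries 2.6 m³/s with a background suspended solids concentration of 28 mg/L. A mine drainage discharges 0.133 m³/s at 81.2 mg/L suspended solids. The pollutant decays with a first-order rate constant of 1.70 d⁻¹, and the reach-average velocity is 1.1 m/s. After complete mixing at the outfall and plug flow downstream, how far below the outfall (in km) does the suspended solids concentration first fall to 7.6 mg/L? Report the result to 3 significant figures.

77.8 km

Flow-weighted average: C = (2.600·28.00 + 0.1330·81.20) / 2.733 = 83.60/2.733 = 30.59 mg/L.
Set 30.59·exp(−k·t) = 7.6 → t = ln(30.59/7.6)/k = 70770 s = 19.66 h.
Distance = v·t = 1.1·70770 = 77850 m = 77.85 km.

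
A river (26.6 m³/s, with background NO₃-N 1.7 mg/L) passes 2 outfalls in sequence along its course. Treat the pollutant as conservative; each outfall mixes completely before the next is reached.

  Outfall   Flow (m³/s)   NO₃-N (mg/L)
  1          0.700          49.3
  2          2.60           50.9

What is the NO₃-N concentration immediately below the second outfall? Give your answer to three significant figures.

Below outfall 1: Q → 27.30 m³/s, C = (26.60·1.700 + 0.7000·49.30)/27.30 = 2.921 mg/L.
Below outfall 2: Q → 29.90 m³/s, C = (27.30·2.921 + 2.600·50.90)/29.90 = 7.093 mg/L.

7.09 mg/L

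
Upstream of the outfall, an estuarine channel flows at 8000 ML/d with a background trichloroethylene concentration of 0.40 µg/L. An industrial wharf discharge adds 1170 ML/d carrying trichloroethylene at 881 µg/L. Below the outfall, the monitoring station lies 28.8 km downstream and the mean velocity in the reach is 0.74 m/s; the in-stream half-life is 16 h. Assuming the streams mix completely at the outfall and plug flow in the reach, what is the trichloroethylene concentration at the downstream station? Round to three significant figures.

Mass balance: C = (8000·0.4000 + 1170·881.0) / 9170 = 1034000/9170 = 112.8 µg/L.
Travel time t = 28.8·1000 / 0.74 = 38920 s = 10.81 h.
Half-life 16 h → k = ln 2 / 16 = 0.04332 h⁻¹ = 1.040 d⁻¹.
Applying C = C₀e^(−kt): 112.8 × 0.6260 = 70.59 µg/L.

70.6 µg/L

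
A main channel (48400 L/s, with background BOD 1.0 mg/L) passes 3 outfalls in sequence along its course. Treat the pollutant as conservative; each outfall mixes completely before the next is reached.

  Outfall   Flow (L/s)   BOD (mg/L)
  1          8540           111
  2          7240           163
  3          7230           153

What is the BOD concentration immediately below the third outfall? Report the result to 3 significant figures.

46.0 mg/L

Outfall 1: combined Q = 56940 L/s; C = (48400·1.000 + 8540·111.0)/56940 = 17.50 mg/L.
Outfall 2: combined Q = 64180 L/s; C = (56940·17.50 + 7240·163.0)/64180 = 33.91 mg/L.
Outfall 3: combined Q = 71410 L/s; C = (64180·33.91 + 7230·153.0)/71410 = 45.97 mg/L.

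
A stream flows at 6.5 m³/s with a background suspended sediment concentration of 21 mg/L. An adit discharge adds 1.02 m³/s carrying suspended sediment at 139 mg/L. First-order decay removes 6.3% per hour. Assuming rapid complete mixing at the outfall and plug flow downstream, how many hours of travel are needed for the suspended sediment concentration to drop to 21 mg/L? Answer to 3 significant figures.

Conservation of mass: C = (6.500·21.00 + 1.020·139.0) / 7.520 = 278.3/7.520 = 37.01 mg/L.
6.3%/h lost → k = −ln(1 − 0.063) = 0.06507 h⁻¹.
37.01·exp(−k·t) = 21 → t = ln(37.01/21)/k = 31340 s = 8.706 h.

8.71 h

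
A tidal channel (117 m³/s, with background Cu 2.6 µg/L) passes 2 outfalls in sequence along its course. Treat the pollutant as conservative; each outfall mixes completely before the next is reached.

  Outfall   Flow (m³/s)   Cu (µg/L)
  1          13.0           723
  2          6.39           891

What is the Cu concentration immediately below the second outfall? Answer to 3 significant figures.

113 µg/L

Below outfall 1: Q → 130.0 m³/s, C = (117.0·2.600 + 13.00·723.0)/130.0 = 74.64 µg/L.
Below outfall 2: Q → 136.4 m³/s, C = (130.0·74.64 + 6.390·891.0)/136.4 = 112.9 µg/L.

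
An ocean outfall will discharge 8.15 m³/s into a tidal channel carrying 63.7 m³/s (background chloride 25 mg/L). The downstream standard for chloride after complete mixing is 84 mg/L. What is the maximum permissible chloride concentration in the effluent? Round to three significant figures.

545 mg/L

At the limit, (Qr·Cr + Qe·Cₑ)/(Qr + Qe) = 84:
Cₑ = (71.85·84 − 63.70·25.00) / 8.150 = 545.1 mg/L.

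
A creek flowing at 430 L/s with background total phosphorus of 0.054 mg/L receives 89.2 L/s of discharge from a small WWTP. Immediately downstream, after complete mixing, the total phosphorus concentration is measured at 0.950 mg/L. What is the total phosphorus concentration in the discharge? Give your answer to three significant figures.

Mass balance: 430.0·0.05400 + 89.20·Cₑ = 519.2·0.9500
→ Cₑ = (519.2·0.9500 − 430.0·0.05400) / 89.20 = 5.269 mg/L.

5.27 mg/L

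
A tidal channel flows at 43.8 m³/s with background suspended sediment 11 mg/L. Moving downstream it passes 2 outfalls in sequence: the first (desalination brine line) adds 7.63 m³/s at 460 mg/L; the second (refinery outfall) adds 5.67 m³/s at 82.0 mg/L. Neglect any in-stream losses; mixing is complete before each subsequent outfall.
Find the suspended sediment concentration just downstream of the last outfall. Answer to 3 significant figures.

78.0 mg/L

Outfall 1: combined Q = 51.43 m³/s; C = (43.80·11.00 + 7.630·460.0)/51.43 = 77.61 mg/L.
Outfall 2: combined Q = 57.10 m³/s; C = (51.43·77.61 + 5.670·82.00)/57.10 = 78.05 mg/L.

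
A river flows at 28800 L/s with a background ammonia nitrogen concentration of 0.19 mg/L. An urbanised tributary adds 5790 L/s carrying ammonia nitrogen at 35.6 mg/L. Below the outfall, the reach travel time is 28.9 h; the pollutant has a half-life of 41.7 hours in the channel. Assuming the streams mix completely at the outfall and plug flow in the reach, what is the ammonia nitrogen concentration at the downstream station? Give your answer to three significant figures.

3.78 mg/L

Flow-weighted average: C = (28800·0.1900 + 5790·35.60) / 34590 = 211600/34590 = 6.117 mg/L.
Half-life 41.7 h → k = ln 2 / 41.7 = 0.01662 h⁻¹ = 0.3989 d⁻¹.
Decay over the reach: 6.117·exp(−kt) = 6.117·0.6185 = 3.784 mg/L.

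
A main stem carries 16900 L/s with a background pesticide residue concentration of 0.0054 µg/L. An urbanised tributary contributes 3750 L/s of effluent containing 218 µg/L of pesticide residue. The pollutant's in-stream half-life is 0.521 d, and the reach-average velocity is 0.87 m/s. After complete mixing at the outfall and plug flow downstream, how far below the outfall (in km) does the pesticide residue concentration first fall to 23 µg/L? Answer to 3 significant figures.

30.7 km

Conservation of mass: C = (16900·0.005400 + 3750·218.0) / 20650 = 817600/20650 = 39.59 µg/L.
Half-life 0.521 d → k = ln 2 / 0.521 = 1.330 d⁻¹.
Set 39.59·exp(−k·t) = 23 → t = ln(39.59/23)/k = 35270 s = 9.798 h.
Distance = v·t = 0.87·35270 = 30690 m = 30.69 km.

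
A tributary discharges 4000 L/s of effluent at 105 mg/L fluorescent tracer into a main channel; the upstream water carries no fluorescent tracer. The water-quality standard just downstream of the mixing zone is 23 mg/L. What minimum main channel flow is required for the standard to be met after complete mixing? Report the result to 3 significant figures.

14300 L/s

Set C_mix = 23: (Q·0 + 4000·105.0) / (Q + 4000) = 23
→ Q = 4000·(105.0 − 23)/(23 − 0) = 14260 L/s.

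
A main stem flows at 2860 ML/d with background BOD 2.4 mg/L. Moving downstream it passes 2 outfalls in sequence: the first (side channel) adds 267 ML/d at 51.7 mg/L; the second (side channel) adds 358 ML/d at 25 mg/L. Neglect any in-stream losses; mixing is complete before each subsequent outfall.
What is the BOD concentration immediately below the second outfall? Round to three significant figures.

8.50 mg/L

Below outfall 1: Q → 3127 ML/d, C = (2860·2.400 + 267.0·51.70)/3127 = 6.609 mg/L.
Below outfall 2: Q → 3485 ML/d, C = (3127·6.609 + 358.0·25.00)/3485 = 8.499 mg/L.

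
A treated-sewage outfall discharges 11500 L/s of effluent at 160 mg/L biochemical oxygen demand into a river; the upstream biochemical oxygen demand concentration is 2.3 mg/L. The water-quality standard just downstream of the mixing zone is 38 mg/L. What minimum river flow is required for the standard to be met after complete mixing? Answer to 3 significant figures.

Set C_mix = 38: (Q·2.300 + 11500·160.0) / (Q + 11500) = 38
→ Q = 11500·(160.0 − 38)/(38 − 2.300) = 39300 L/s.

39300 L/s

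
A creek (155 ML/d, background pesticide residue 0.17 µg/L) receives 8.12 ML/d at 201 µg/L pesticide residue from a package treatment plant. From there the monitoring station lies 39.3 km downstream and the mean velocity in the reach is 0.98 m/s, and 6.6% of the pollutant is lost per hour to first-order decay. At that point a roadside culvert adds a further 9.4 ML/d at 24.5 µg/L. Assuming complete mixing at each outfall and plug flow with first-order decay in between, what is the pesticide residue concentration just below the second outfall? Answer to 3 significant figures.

5.83 µg/L

Flow-weighted average: C = (155.0·0.1700 + 8.120·201.0) / 163.1 = 1658/163.1 = 10.17 µg/L; combined flow 163.1 ML/d.
Travel time t = 39.3·1000 / 0.98 = 40100 s = 11.14 h.
6.6%/h lost → k = −ln(1 − 0.066) = 0.06828 h⁻¹.
Decay over the reach: 10.17·exp(−kt) = 10.17·0.4674 = 4.752 µg/L.
Second outfall: C = (163.1·4.752 + 9.400·24.50)/172.5 = 5.828 µg/L.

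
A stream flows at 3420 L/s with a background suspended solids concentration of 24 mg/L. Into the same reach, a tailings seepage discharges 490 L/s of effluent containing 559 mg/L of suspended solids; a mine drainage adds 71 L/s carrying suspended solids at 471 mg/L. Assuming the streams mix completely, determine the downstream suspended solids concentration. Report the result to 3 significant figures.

97.8 mg/L

Flow-weighted average: C = (3420·24.00 + 490.0·559.0 + 71.00·471.0) / 3981 = 389400/3981 = 97.82 mg/L.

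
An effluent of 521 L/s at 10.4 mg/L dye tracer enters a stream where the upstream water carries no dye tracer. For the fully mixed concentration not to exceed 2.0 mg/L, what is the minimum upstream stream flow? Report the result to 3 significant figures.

Set C_mix = 2.0: (Q·0 + 521.0·10.40) / (Q + 521.0) = 2.0
→ Q = 521.0·(10.40 − 2.0)/(2.0 − 0) = 2188 L/s.

2190 L/s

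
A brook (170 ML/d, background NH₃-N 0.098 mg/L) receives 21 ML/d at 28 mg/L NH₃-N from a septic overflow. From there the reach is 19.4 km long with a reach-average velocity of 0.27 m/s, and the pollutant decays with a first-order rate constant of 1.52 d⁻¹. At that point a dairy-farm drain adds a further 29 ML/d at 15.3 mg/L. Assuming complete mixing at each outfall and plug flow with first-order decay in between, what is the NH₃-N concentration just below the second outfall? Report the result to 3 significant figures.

2.79 mg/L

Mixed concentration C = ΣQC/ΣQ = (170.0·0.09800 + 21.00·28.00) / 191.0 = 604.7/191.0 = 3.166 mg/L; combined flow 191.0 ML/d.
Travel time t = 19.4·1000 / 0.27 = 71850 s = 19.96 h.
First-order decay: C = 3.166·exp(−k·t) = 3.166·0.2825 = 0.8943 mg/L.
Second outfall: C = (191.0·0.8943 + 29.00·15.30)/220.0 = 2.793 mg/L.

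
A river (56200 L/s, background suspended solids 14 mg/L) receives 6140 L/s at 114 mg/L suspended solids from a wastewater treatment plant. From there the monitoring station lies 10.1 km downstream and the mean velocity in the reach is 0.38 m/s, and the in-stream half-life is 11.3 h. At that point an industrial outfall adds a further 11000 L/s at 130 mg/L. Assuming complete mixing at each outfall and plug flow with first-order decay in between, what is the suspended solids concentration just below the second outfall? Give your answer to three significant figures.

Conservation of mass: C = (56200·14.00 + 6140·114.0) / 62340 = 1487000/62340 = 23.85 mg/L; combined flow 62340 L/s.
Travel time t = 10.1·1000 / 0.38 = 26580 s = 7.383 h.
Half-life 11.3 h → k = ln 2 / 11.3 = 0.06134 h⁻¹ = 1.472 d⁻¹.
Decay over the reach: 23.85·exp(−kt) = 23.85·0.6358 = 15.16 mg/L.
At the second outfall, C = (62340·15.16 + 11000·130.0) / (62340 + 11000) = 32.39 mg/L.

32.4 mg/L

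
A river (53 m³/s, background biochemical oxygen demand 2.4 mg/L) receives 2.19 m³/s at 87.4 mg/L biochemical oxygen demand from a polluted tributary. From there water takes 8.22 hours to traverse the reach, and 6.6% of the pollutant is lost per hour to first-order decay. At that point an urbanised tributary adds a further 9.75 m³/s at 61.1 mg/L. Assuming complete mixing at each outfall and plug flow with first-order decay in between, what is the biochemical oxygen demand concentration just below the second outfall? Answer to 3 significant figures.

After mixing, C = (53.00·2.400 + 2.190·87.40) / 55.19 = 318.6/55.19 = 5.773 mg/L; combined flow 55.19 m³/s.
6.6%/h lost → k = −ln(1 − 0.066) = 0.06828 h⁻¹.
First-order decay: C = 5.773·exp(−k·t) = 5.773·0.5705 = 3.293 mg/L.
Second outfall: C = (55.19·3.293 + 9.750·61.10)/64.94 = 11.97 mg/L.

12.0 mg/L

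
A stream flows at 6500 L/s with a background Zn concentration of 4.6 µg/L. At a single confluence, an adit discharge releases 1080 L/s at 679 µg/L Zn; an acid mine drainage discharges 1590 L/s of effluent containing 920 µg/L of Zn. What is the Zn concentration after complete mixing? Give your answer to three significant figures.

Mass balance: C = (6500·4.600 + 1080·679.0 + 1590·920.0) / 9170 = 2226000/9170 = 242.8 µg/L.

243 µg/L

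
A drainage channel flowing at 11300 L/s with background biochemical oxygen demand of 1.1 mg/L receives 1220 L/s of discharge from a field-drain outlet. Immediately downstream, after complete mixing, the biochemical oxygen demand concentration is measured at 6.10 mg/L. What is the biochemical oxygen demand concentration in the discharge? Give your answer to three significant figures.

52.4 mg/L

Mass balance: 11300·1.100 + 1220·Cₑ = 12520·6.100
→ Cₑ = (12520·6.100 − 11300·1.100) / 1220 = 52.41 mg/L.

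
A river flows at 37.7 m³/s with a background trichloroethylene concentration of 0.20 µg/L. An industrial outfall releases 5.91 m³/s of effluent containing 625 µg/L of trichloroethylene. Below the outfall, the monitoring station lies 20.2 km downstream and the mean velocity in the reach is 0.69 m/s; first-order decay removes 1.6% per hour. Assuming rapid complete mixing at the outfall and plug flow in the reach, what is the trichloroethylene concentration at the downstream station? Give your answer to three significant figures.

74.4 µg/L

After mixing, C = (37.70·0.2000 + 5.910·625.0) / 43.61 = 3701/43.61 = 84.87 µg/L.
Travel time t = 20.2·1000 / 0.69 = 29280 s = 8.132 h.
1.6%/h lost → k = −ln(1 − 0.016) = 0.01613 h⁻¹.
Decay over the reach: 84.87·exp(−kt) = 84.87·0.8771 = 74.44 µg/L.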